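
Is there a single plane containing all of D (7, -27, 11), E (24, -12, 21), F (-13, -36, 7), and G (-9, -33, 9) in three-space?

The four points are coplanar iff the 3×3 determinant with rows DE, DF, DG is zero.
Rows: (17, 15, 10), (-20, -9, -4), (-16, -6, -2).
Expanding along the first row: (17)(-6) − (15)(-24) + (10)(-24) = 18.
Nonzero ⇒ not coplanar.

No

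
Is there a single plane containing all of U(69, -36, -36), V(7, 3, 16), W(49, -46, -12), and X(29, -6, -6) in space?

A normal to the plane through U, V, W is n = UV × UW = (1456, 448, 1400).
The plane has equation n·P = 33936. For X: n·X = 31136.
31136 ≠ 33936, so X is off the plane.

No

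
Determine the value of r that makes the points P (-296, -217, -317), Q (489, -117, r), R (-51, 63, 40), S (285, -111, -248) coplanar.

The points are coplanar iff PQ · (PR × PS) = 0.
Expanding, this is linear in r: (-136710)r + (-38825640) = 0.
So r = -284.

-284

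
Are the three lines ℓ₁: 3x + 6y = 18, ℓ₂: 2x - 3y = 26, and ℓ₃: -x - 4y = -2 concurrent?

Yes

Lines aᵢx + bᵢy = cᵢ with pairwise distinct directions are concurrent exactly when det[aᵢ bᵢ cᵢ] = 0.
Here the determinant is 0.
It vanishes, so the lines are concurrent at (10, -2).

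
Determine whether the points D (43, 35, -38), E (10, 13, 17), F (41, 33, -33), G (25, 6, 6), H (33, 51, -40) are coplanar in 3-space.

No

The plane through D, E, F has normal n = DE × DF = (0, 55, 22) and equation n·P = 1089.
Checking the remaining points: n·G = 462, n·H = 1925.
Since n·G = 462 ≠ 1089, G is off the plane and the points are not all coplanar.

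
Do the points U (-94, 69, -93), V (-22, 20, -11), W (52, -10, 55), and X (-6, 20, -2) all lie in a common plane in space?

No

With U as base: UV = (72, -49, 82), UW = (146, -79, 148), UX = (88, -49, 91).
UW × UX = (63, -262, -202).
UV · (UW × UX) = 810.
Since 810 ≠ 0, the four points are not coplanar.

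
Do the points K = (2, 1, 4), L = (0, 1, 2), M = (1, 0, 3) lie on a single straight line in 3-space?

KL = (-2, 0, -2), KM = (-1, -1, -1).
Comparing components 2 and 3: (0)(-1) − (-2)(-1) = -2 ≠ 0, so KL and KM are not parallel and the points are not collinear.

No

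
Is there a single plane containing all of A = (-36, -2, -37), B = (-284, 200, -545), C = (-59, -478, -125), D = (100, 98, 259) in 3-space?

With A as base: AB = (-248, 202, -508), AC = (-23, -476, -88), AD = (136, 100, 296).
AC × AD = (-132096, -5160, 62436).
AB · (AC × AD) = 0.
The scalar triple product vanishes, so the four points are coplanar.

Yes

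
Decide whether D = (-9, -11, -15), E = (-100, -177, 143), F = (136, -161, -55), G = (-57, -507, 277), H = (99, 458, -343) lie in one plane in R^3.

No

The plane through D, E, F has normal n = DE × DF = (30340, 19270, 37720) and equation n·P = -1050830.
Checking the remaining points: n·G = -1050830, n·H = -1108640.
Since n·H = -1108640 ≠ -1050830, H is off the plane and the points are not all coplanar.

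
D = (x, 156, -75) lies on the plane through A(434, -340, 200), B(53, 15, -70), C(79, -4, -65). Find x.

-159

The plane through A, B, C has equation −3355x − 5115y − 1991z = -115170.
Substituting D: (-3355)x + (-648615) = -115170, so x = -159.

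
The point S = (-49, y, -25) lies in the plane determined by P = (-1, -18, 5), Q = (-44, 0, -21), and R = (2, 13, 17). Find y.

-1

A normal to the plane is n = PQ × PR = (1022, 438, -1387).
S lies in the plane iff n · PS = 0.
This gives (438)y + (438) = 0, so y = -1.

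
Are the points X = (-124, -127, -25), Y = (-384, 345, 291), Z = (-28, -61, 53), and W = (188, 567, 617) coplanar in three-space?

A normal to the plane through X, Y, Z is n = XY × XZ = (15960, 50616, -62472).
The plane has equation n·P = -6845472. For W: n·W = -6845472.
Equal, so W lies in the plane and all four are coplanar.

Yes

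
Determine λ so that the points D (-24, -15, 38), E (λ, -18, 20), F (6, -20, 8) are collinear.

-6

Collinearity requires DE × DF = 0; each component is linear in λ.
The y-component gives (30)λ + (180) = 0, so λ = -6.
The remaining components then also vanish.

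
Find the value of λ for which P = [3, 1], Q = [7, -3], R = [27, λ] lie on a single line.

-23

Collinearity: (R − P) must be parallel to (Q − P) = (4, -4).
Cross-multiplying the components: (λ − 1)·(4) = (24)·(-4).
Solving gives λ = -23.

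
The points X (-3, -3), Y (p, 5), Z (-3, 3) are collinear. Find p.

Collinearity: (Y − X) must be parallel to (Z − X) = (0, 6).
Cross-multiplying the components: (p − (-3))·(6) = (8)·(0).
Solving gives p = -3.

-3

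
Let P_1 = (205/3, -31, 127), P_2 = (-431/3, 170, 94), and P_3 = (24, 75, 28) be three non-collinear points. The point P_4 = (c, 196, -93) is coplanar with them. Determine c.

-20

The plane through P_1, P_2, P_3 has equation −16401x − 19525y − 13561z = -2237707.
Substituting P_4: (-16401)c + (-2565727) = -2237707, so c = -20.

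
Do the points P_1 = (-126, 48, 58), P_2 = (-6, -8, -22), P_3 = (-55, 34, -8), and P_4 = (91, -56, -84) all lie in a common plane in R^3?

The four points are coplanar iff the 3×3 determinant with rows P_1P_2, P_1P_3, P_1P_4 is zero.
Rows: (120, -56, -80), (71, -14, -66), (217, -104, -142).
Expanding along the first row: (120)(-4876) − (-56)(4240) + (-80)(-4346) = 0.
Zero determinant ⇒ coplanar.

Yes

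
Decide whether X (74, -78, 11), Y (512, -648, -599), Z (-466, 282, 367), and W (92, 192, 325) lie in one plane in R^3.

Yes

The four points are coplanar iff the 3×3 determinant with rows XY, XZ, XW is zero.
Rows: (438, -570, -610), (-540, 360, 356), (18, 270, 314).
Expanding along the first row: (438)(16920) − (-570)(-175968) + (-610)(-152280) = 0.
Zero determinant ⇒ coplanar.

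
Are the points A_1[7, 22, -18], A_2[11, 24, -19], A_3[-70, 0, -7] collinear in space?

No

A_1A_2 = (4, 2, -1), A_1A_3 = (-77, -22, 11).
A_1A_2 × A_1A_3 = (0, 33, 66).
The cross product is nonzero, so the points do not lie on one line.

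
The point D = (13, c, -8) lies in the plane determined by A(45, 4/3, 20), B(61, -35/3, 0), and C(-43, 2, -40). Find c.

-1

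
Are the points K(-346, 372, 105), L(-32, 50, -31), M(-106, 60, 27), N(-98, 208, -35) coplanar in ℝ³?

No

The four points are coplanar iff the 3×3 determinant with rows KL, KM, KN is zero.
Rows: (314, -322, -136), (240, -312, -78), (248, -164, -140).
Expanding along the first row: (314)(30888) − (-322)(-14256) + (-136)(38016) = -61776.
Nonzero ⇒ not coplanar.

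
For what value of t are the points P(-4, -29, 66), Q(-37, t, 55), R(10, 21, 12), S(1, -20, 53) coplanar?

Normal to plane PRS: n = (-164, -88, -124); plane equation n·X = -4976.
Requiring n·Q = -4976: (-88)t + (-752) = -4976.
So t = 48.

48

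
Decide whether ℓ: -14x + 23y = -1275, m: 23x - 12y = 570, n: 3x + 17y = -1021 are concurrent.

Intersecting ℓ and m: solving the 2×2 system gives (x, y) = (-2190/361, -21345/361).
Substitute into n: (3)(-2190/361) + (17)(-21345/361) = -369435/361.
But n requires -1021 ≠ -369435/361, so the three lines have no common point.

No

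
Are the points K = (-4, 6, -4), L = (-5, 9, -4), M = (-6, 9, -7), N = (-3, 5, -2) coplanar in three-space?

Yes

A normal to the plane through K, L, M is n = KL × KM = (-9, -3, 3).
The plane has equation n·P = 6. For N: n·N = 6.
Equal, so N lies in the plane and all four are coplanar.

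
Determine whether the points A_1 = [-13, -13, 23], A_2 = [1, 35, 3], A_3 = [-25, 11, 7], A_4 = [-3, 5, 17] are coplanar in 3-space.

Yes

A normal to the plane through A_1, A_2, A_3 is n = A_1A_2 × A_1A_3 = (-288, 464, 912).
The plane has equation n·P = 18688. For A_4: n·A_4 = 18688.
Equal, so A_4 lies in the plane and all four are coplanar.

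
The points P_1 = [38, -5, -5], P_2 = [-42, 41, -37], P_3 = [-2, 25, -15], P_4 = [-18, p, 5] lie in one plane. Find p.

65

Normal to plane P_1P_2P_3: n = (500, 480, -560); plane equation n·P = 19400.
Requiring n·P_4 = 19400: (480)p + (-11800) = 19400.
So p = 65.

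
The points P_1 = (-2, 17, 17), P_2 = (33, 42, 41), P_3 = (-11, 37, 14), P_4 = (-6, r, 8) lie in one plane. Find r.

-38

The points are coplanar iff P_1P_2 · (P_1P_3 × P_1P_4) = 0.
Expanding, this is linear in r: (-111)r + (-4218) = 0.
So r = -38.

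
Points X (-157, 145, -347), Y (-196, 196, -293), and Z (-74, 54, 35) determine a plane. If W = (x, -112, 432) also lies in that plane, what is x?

69

Coplanarity requires XY · (XZ × XW) = 0.
XY = (-39, 51, 54), XZ = (83, -91, 382); the triple product is linear in x with coefficient 24396 and constant term -1683324.
Setting it to zero: x = 69.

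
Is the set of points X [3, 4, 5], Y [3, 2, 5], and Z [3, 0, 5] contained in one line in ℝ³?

XY = (0, -2, 0), XZ = (0, -4, 0).
XY × XZ = (0, 0, 0).
The cross product vanishes, so the three points are collinear.

Yes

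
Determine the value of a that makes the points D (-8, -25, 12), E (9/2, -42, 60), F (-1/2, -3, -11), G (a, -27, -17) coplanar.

Normal to plane DEF: n = (-665, 1295/2, 805/2); plane equation n·P = -12075/2.
Requiring n·G = -12075/2: (-665)a + (-24325) = -12075/2.
So a = -55/2.

-55/2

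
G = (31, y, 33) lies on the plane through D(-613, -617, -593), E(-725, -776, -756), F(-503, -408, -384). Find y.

-39

A normal to the plane is n = DE × DF = (836, 5478, -5918).
G lies in the plane iff n · DG = 0.
This gives (5478)y + (213642) = 0, so y = -39.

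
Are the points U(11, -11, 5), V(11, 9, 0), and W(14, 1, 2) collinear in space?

No

UV = (0, 20, -5), UW = (3, 12, -3).
UV × UW = (0, -15, -60).
The cross product is nonzero, so the points do not lie on one line.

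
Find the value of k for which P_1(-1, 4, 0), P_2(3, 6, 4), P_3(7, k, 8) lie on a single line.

8

Collinearity requires P_1P_2 × P_1P_3 = 0; each component is linear in k.
The x-component gives (-4)k + (32) = 0, so k = 8.
The remaining components then also vanish.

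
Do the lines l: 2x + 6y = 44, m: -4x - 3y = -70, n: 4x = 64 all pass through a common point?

Intersecting l and m: solving the 2×2 system gives (x, y) = (16, 2).
Substitute into n: (4)(16) + (0)(2) = 64.
This equals 64, so (16, 2) lies on all three lines and they are concurrent.

Yes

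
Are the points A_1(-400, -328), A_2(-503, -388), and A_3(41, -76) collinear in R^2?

No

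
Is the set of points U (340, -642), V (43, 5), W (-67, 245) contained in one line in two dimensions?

UV = (-297, 647), UW = (-407, 887).
Twice the signed area of △UVW is (-297)(887) − (647)(-407) = -110.
The area is nonzero, so the three points are not collinear.

No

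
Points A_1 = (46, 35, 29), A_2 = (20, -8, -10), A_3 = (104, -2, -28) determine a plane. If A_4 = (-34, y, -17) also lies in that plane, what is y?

-29

Coplanarity requires A_1A_2 · (A_1A_3 × A_1A_4) = 0.
A_1A_2 = (-26, -43, -39), A_1A_3 = (58, -37, -57); the triple product is linear in y with coefficient -3744 and constant term -108576.
Setting it to zero: y = -29.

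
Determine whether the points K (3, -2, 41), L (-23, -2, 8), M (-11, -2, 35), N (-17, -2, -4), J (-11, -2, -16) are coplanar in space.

The plane through K, L, M has normal n = KL × KM = (0, 306, 0) and equation n·P = -612.
Checking the remaining points: n·N = -612, n·J = -612.
All equal -612, so all 5 points lie in one plane.

Yes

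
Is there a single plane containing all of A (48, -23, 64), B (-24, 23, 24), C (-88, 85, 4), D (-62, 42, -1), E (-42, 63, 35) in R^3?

Yes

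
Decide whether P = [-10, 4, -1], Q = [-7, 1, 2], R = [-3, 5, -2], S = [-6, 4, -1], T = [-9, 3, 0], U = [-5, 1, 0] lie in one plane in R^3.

The plane through P, Q, R has normal n = PQ × PR = (0, 24, 24) and equation n·X = 72.
Checking the remaining points: n·S = 72, n·T = 72, n·U = 24.
Since n·U = 24 ≠ 72, U is off the plane and the points are not all coplanar.

No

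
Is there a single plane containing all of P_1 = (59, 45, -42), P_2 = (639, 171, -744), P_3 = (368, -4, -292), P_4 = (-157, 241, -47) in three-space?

The four points are coplanar iff the 3×3 determinant with rows P_1P_2, P_1P_3, P_1P_4 is zero.
Rows: (580, 126, -702), (309, -49, -250), (-216, 196, -5).
Expanding along the first row: (580)(49245) − (126)(-55545) + (-702)(49980) = 474810.
Nonzero ⇒ not coplanar.

No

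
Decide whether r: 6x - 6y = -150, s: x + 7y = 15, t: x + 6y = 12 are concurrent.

No

The three lines meet at one point iff the augmented coefficient matrix [aᵢ bᵢ cᵢ] has rank < 3, i.e. its determinant vanishes.
Here the determinant is 96.
Nonzero, so no common point exists.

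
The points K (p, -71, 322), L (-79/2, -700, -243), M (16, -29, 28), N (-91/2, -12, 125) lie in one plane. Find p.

-409/2

Coplanarity ⇔ det[KL; KM; KN] = 0.
Expanding, this is linear in p: (-60480)p + (-12368160) = 0.
So p = -409/2.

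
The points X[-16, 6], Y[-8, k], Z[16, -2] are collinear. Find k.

4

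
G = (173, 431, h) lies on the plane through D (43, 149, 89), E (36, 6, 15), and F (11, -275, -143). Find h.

The plane through D, E, F has equation 1800x + 744y − 1608z = 45144.
Substituting G: (-1608)h + (632064) = 45144, so h = 365.

365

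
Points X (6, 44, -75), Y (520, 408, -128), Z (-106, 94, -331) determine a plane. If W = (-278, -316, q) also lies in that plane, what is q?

A normal to the plane is n = XY × XZ = (-90534, 137520, 66468).
W lies in the plane iff n · XW = 0.
This gives (66468)q + (-18810444) = 0, so q = 283.

283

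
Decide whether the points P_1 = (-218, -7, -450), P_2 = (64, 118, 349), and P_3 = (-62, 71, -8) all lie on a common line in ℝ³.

P_1P_2 = (282, 125, 799), P_1P_3 = (156, 78, 442).
P_1P_2 × P_1P_3 = (-7072, 0, 2496).
The cross product is nonzero, so the points do not lie on one line.

No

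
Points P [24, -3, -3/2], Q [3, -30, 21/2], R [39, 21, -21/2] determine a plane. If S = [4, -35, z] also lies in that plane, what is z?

21/2

The plane through P, Q, R has equation −45x − 9y − 99z = -1809/2.
Substituting S: (-99)z + (135) = -1809/2, so z = 21/2.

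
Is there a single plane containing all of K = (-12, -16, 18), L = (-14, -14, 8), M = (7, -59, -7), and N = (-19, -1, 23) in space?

Yes

A normal to the plane through K, L, M is n = KL × KM = (-480, -240, 48).
The plane has equation n·P = 10464. For N: n·N = 10464.
Equal, so N lies in the plane and all four are coplanar.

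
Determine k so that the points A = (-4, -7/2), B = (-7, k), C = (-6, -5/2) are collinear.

The three points are collinear iff det[AB; AC] = 0.
This determinant is linear in k: (2)k + (4) = 0, so k = -2.

-2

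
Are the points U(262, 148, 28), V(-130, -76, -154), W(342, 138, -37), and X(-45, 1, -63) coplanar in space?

No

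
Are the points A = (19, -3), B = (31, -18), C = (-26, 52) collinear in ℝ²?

No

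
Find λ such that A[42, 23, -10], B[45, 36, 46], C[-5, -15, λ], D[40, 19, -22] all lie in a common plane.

The points are coplanar iff AB · (AC × AD) = 0.
Expanding, this is linear in λ: (-14)λ + (168) = 0.
So λ = 12.

12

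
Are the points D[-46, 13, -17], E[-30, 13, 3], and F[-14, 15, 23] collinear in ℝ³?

DE = (16, 0, 20), DF = (32, 2, 40).
Comparing components 2 and 3: (0)(40) − (20)(2) = -40 ≠ 0, so DE and DF are not parallel and the points are not collinear.

No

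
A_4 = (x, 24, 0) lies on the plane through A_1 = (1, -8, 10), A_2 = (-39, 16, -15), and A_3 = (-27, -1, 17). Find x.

-79

A normal to the plane is n = A_1A_2 × A_1A_3 = (343, 980, 392).
A_4 lies in the plane iff n · A_1A_4 = 0.
This gives (343)x + (27097) = 0, so x = -79.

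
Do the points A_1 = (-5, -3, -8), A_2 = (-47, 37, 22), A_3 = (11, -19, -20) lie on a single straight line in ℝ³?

No

A_1A_2 = (-42, 40, 30), A_1A_3 = (16, -16, -12).
A_1A_2 × A_1A_3 = (0, -24, 32).
The cross product is nonzero, so the points do not lie on one line.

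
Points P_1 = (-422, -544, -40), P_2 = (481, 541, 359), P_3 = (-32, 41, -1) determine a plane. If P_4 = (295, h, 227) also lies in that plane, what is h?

361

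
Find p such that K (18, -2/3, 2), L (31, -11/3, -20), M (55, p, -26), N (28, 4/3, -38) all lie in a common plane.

Normal to plane KLN: n = (164, 300, 56); plane equation n·P = 2864.
Requiring n·M = 2864: (300)p + (7564) = 2864.
So p = -47/3.

-47/3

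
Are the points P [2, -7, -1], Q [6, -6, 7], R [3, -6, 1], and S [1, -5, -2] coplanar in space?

No

A normal to the plane through P, Q, R is n = PQ × PR = (-6, 0, 3).
The plane has equation n·X = -15. For S: n·S = -12.
-12 ≠ -15, so S is off the plane.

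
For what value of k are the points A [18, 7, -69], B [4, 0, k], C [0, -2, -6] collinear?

-20

Collinearity requires AB × AC = 0; each component is linear in k.
The x-component gives (9)k + (180) = 0, so k = -20.
The remaining components then also vanish.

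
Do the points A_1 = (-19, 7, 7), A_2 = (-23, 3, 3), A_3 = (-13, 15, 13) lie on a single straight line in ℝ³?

A_1A_2 = (-4, -4, -4), A_1A_3 = (6, 8, 6).
A_1A_2 × A_1A_3 = (8, 0, -8).
The cross product is nonzero, so the points do not lie on one line.

No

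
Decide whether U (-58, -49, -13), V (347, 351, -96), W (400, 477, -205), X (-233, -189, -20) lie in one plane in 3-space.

A normal to the plane through U, V, W is n = UV × UW = (-33142, 39746, 29830).
The plane has equation n·P = -413108. For X: n·X = -386508.
-386508 ≠ -413108, so X is off the plane.

No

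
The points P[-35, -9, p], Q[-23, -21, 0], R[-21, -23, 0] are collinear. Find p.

Collinearity requires PQ × PR = 0; each component is linear in p.
The x-component gives (-2)p + (0) = 0, so p = 0.
The remaining components then also vanish.

0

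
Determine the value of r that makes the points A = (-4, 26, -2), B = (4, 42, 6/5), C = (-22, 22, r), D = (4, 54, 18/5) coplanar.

-14/5

Normal to plane ABD: n = (0, -96/5, 96); plane equation n·P = -3456/5.
Requiring n·C = -3456/5: (96)r + (-2112/5) = -3456/5.
So r = -14/5.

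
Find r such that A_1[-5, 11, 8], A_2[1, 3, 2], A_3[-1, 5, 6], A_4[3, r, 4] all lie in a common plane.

Normal to plane A_1A_2A_3: n = (-20, -12, -4); plane equation n·P = -64.
Requiring n·A_4 = -64: (-12)r + (-76) = -64.
So r = -1.

-1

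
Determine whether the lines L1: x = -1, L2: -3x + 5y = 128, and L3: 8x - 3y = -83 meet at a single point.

Yes

Intersecting L1 and L2: solving the 2×2 system gives (x, y) = (-1, 25).
Substitute into L3: (8)(-1) + (-3)(25) = -83.
This equals -83, so (-1, 25) lies on all three lines and they are concurrent.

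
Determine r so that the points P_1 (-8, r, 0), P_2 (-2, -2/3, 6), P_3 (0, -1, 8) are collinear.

1/3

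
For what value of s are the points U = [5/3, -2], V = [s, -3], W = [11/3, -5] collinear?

7/3

The three points are collinear iff det[UV; UW] = 0.
This determinant is linear in s: (-3)s + (7) = 0, so s = 7/3.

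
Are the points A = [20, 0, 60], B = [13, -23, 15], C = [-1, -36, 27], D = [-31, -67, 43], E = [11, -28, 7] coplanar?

Yes

The plane through A, B, C has normal n = AB × AC = (-861, 714, -231) and equation n·P = -31080.
Checking the remaining points: n·D = -31080, n·E = -31080.
All equal -31080, so all 5 points lie in one plane.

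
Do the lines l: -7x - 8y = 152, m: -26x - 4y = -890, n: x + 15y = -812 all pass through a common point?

Lines aᵢx + bᵢy = cᵢ with pairwise distinct directions are concurrent exactly when det[aᵢ bᵢ cᵢ] = 0.
Here the determinant is 1158.
Nonzero, so no common point exists.

No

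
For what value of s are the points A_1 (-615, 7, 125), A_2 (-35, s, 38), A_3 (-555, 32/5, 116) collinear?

Direction A_1A_3 = (60, -3/5, -9). From the x-coordinate of A_2, the parameter along the line is τ = (-35 − (-615))/60 = 29/3.
Then s = 7 + 29/3·(-3/5) = 6/5.

6/5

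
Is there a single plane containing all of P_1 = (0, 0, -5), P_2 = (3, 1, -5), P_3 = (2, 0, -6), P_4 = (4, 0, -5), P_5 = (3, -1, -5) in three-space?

The plane through P_1, P_2, P_3 has normal n = P_1P_2 × P_1P_3 = (-1, 3, -2) and equation n·P = 10.
Checking the remaining points: n·P_4 = 6, n·P_5 = 4.
Since n·P_4 = 6 ≠ 10, P_4 is off the plane and the points are not all coplanar.

No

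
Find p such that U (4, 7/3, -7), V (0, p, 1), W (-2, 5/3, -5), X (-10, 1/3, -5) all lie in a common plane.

3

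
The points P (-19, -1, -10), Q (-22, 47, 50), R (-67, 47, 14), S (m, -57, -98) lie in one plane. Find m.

-38

The points are coplanar iff PQ · (PR × PS) = 0.
Expanding, this is linear in m: (-1728)m + (-65664) = 0.
So m = -38.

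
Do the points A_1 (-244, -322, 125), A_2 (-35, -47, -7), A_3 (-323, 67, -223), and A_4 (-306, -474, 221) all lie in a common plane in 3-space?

Yes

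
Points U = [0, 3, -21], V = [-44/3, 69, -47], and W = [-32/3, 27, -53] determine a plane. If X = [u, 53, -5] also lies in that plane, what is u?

The plane through U, V, W has equation −1488x − 192y + 352z = -7968.
Substituting X: (-1488)u + (-11936) = -7968, so u = -8/3.

-8/3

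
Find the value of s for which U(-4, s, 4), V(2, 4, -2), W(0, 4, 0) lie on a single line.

4

Collinearity requires UV × UW = 0; each component is linear in s.
The x-component gives (-2)s + (8) = 0, so s = 4.
The remaining components then also vanish.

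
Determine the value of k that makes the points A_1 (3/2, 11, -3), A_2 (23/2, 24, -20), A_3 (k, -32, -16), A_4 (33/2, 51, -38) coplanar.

Coplanarity ⇔ det[A_1A_2; A_1A_3; A_1A_4] = 0.
Expanding, this is linear in k: (-225)k + (14175/2) = 0.
So k = 63/2.

63/2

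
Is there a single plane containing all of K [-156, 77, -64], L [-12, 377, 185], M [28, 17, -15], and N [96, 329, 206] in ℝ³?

A normal to the plane through K, L, M is n = KL × KM = (29640, 38760, -63840).
The plane has equation n·P = 2446440. For N: n·N = 2446440.
Equal, so N lies in the plane and all four are coplanar.

Yes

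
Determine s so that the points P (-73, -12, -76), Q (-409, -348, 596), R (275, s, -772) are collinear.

Collinearity requires PQ × PR = 0; each component is linear in s.
The x-component gives (-672)s + (225792) = 0, so s = 336.
The remaining components then also vanish.

336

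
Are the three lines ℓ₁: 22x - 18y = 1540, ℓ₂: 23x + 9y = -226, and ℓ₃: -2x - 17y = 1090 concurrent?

Yes

Lines aᵢx + bᵢy = cᵢ with pairwise distinct directions are concurrent exactly when det[aᵢ bᵢ cᵢ] = 0.
Here the determinant is 0.
It vanishes, so the lines are concurrent at (16, -66).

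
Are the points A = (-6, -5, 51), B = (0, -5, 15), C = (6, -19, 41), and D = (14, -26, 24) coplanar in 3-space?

With A as base: AB = (6, 0, -36), AC = (12, -14, -10), AD = (20, -21, -27).
AC × AD = (168, 124, 28).
AB · (AC × AD) = 0.
The scalar triple product vanishes, so the four points are coplanar.

Yes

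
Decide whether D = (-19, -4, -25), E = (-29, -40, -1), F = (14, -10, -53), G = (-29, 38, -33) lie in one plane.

Yes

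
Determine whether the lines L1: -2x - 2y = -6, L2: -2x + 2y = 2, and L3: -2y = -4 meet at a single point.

Intersecting L1 and L2: solving the 2×2 system gives (x, y) = (1, 2).
Substitute into L3: (0)(1) + (-2)(2) = -4.
This equals -4, so (1, 2) lies on all three lines and they are concurrent.

Yes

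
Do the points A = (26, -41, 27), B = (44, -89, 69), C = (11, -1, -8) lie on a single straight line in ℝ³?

AB = (18, -48, 42), AC = (-15, 40, -35).
AB × AC = (0, 0, 0).
The cross product vanishes, so the three points are collinear.

Yes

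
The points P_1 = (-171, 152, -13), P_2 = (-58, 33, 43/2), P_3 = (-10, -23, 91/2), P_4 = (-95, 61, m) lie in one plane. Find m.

29

Normal to plane P_1P_2P_3: n = (-924, -1056, -616); plane equation n·P = 5500.
Requiring n·P_4 = 5500: (-616)m + (23364) = 5500.
So m = 29.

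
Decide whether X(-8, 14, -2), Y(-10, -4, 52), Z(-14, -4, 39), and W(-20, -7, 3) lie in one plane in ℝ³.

No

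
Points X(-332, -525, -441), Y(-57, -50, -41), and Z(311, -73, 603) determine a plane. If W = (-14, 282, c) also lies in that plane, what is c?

A normal to the plane is n = XY × XZ = (315100, -29900, -181125).
W lies in the plane iff n · XW = 0.
This gives (-181125)c + (-3803625) = 0, so c = -21.

-21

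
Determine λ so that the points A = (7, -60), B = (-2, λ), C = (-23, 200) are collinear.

18

Collinearity: (B − A) must be parallel to (C − A) = (-30, 260).
Cross-multiplying the components: (λ − (-60))·(-30) = (-9)·(260).
Solving gives λ = 18.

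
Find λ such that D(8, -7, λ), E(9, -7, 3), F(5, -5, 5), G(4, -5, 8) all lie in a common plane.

The points are coplanar iff DE · (DF × DG) = 0.
Expanding, this is linear in λ: (-2)λ + (12) = 0.
So λ = 6.

6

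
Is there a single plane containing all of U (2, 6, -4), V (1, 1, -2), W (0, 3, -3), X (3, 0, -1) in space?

No

A normal to the plane through U, V, W is n = UV × UW = (1, -3, -7).
The plane has equation n·P = 12. For X: n·X = 10.
10 ≠ 12, so X is off the plane.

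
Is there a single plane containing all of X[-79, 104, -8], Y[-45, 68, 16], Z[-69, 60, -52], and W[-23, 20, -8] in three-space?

No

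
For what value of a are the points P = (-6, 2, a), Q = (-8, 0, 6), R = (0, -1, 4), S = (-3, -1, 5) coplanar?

The points are coplanar iff PQ · (PR × PS) = 0.
Expanding, this is linear in a: (3)a + (-12) = 0.
So a = 4.

4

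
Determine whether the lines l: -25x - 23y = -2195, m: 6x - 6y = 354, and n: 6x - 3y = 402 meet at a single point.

No

Intersecting l and m: solving the 2×2 system gives (x, y) = (74, 15).
Substitute into n: (6)(74) + (-3)(15) = 399.
But n requires 402 ≠ 399, so the three lines have no common point.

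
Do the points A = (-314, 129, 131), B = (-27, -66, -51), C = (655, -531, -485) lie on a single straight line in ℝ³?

No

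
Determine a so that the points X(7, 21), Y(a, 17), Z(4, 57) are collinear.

The three points are collinear iff det[XY; XZ] = 0.
This determinant is linear in a: (36)a + (-264) = 0, so a = 22/3.

22/3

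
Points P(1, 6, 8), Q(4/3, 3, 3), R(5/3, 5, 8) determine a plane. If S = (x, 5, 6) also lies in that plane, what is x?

The plane through P, Q, R has equation −5x − (10/3)y + (5/3)z = -35/3.
Substituting S: (-5)x + (-20/3) = -35/3, so x = 1.

1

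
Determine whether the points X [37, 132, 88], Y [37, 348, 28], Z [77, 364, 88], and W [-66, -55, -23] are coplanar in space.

The four points are coplanar iff the 3×3 determinant with rows XY, XZ, XW is zero.
Rows: (0, 216, -60), (40, 232, 0), (-103, -187, -111).
Expanding along the first row: (0)(-25752) − (216)(-4440) + (-60)(16416) = -25920.
Nonzero ⇒ not coplanar.

No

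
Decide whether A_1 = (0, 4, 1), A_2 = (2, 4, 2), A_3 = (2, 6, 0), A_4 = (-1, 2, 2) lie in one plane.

With A_1 as base: A_1A_2 = (2, 0, 1), A_1A_3 = (2, 2, -1), A_1A_4 = (-1, -2, 1).
A_1A_3 × A_1A_4 = (0, -1, -2).
A_1A_2 · (A_1A_3 × A_1A_4) = -2.
Since -2 ≠ 0, the four points are not coplanar.

No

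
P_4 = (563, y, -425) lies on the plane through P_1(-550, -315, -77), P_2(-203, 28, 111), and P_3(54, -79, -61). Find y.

-318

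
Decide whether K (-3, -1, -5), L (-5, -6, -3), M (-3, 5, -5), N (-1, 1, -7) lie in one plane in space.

Yes

The four points are coplanar iff the 3×3 determinant with rows KL, KM, KN is zero.
Rows: (-2, -5, 2), (0, 6, 0), (2, 2, -2).
Expanding along the first row: (-2)(-12) − (-5)(0) + (2)(-12) = 0.
Zero determinant ⇒ coplanar.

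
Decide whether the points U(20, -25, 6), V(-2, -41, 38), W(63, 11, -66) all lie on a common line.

No

UV = (-22, -16, 32), UW = (43, 36, -72).
Comparing components 3 and 1: (32)(43) − (-22)(-72) = -208 ≠ 0, so UV and UW are not parallel and the points are not collinear.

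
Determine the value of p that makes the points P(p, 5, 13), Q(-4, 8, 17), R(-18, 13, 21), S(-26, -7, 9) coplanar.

30

The points are coplanar iff PQ · (PR × PS) = 0.
Expanding, this is linear in p: (-20)p + (600) = 0.
So p = 30.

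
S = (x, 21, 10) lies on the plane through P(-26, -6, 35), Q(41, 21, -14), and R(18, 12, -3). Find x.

44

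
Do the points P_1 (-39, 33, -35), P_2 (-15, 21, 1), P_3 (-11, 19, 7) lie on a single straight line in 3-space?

P_1P_2 = (24, -12, 36), P_1P_3 = (28, -14, 42).
P_1P_2 × P_1P_3 = (0, 0, 0).
The cross product vanishes, so the three points are collinear.

Yes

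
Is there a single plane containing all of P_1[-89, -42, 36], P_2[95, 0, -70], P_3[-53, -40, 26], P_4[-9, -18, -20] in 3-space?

Yes

With P_1 as base: P_1P_2 = (184, 42, -106), P_1P_3 = (36, 2, -10), P_1P_4 = (80, 24, -56).
P_1P_3 × P_1P_4 = (128, 1216, 704).
P_1P_2 · (P_1P_3 × P_1P_4) = 0.
The scalar triple product vanishes, so the four points are coplanar.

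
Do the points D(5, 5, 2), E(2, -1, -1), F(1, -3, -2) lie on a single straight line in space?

DE = (-3, -6, -3), DF = (-4, -8, -4).
DE × DF = (0, 0, 0).
The cross product vanishes, so the three points are collinear.

Yes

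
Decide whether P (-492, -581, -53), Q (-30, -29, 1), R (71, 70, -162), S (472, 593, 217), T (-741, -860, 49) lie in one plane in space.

No

The plane through P, Q, R has normal n = PQ × PR = (-95322, 80760, -10014) and equation n·X = 507606.
Checking the remaining points: n·S = 725658, n·T = 689316.
Since n·S = 725658 ≠ 507606, S is off the plane and the points are not all coplanar.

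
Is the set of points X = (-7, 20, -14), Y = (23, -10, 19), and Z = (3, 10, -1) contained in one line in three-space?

No

XY = (30, -30, 33), XZ = (10, -10, 13).
Comparing components 2 and 3: (-30)(13) − (33)(-10) = -60 ≠ 0, so XY and XZ are not parallel and the points are not collinear.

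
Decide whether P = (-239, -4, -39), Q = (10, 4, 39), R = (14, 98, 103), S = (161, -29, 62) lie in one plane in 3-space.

No

A normal to the plane through P, Q, R is n = PQ × PR = (-6820, -15624, 23374).
The plane has equation n·X = 780890. For S: n·S = 804264.
804264 ≠ 780890, so S is off the plane.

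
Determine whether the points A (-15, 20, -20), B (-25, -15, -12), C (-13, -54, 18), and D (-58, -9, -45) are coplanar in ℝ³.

Yes

The four points are coplanar iff the 3×3 determinant with rows AB, AC, AD is zero.
Rows: (-10, -35, 8), (2, -74, 38), (-43, -29, -25).
Expanding along the first row: (-10)(2952) − (-35)(1584) + (8)(-3240) = 0.
Zero determinant ⇒ coplanar.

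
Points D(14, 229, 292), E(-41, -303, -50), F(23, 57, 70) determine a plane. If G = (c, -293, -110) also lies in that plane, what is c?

-24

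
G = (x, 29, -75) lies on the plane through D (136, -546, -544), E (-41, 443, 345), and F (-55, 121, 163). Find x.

The plane through D, E, F has equation 106260x − 44660y + 70840z = 298760.
Substituting G: (106260)x + (-6608140) = 298760, so x = 65.

65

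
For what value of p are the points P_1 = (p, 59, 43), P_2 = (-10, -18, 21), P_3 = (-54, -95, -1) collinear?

34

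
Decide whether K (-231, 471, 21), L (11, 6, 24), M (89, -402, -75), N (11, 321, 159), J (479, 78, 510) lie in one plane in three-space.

The plane through K, L, M has normal n = KL × KM = (47259, 24192, -62466) and equation n·P = -834183.
Checking the remaining points: n·N = -1646613, n·J = -7333623.
Since n·N = -1646613 ≠ -834183, N is off the plane and the points are not all coplanar.

No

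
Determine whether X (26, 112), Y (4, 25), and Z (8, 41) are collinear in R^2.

XY = (-22, -87), XZ = (-18, -71).
Twice the signed area of △XYZ is (-22)(-71) − (-87)(-18) = -4.
The area is nonzero, so the three points are not collinear.

No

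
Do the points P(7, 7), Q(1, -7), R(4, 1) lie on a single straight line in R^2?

PQ = (-6, -14), PR = (-3, -6).
Twice the signed area of △PQR is (-6)(-6) − (-14)(-3) = -6.
The area is nonzero, so the three points are not collinear.

No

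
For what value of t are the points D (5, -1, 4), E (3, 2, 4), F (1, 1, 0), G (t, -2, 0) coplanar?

3

Normal to plane DEF: n = (-12, -8, 8); plane equation n·P = -20.
Requiring n·G = -20: (-12)t + (16) = -20.
So t = 3.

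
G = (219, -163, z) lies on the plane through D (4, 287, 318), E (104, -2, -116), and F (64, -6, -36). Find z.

A normal to the plane is n = DE × DF = (-24856, 9360, -11960).
G lies in the plane iff n · DG = 0.
This gives (-11960)z + (-5752760) = 0, so z = -481.

-481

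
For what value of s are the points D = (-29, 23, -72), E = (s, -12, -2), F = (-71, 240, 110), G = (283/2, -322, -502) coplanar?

-191/2

Coplanarity ⇔ det[DE; DF; DG] = 0.
Expanding, this is linear in s: (-30520)s + (-2914660) = 0.
So s = -191/2.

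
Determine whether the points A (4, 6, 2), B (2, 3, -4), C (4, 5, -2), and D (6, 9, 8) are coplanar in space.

Yes

The four points are coplanar iff the 3×3 determinant with rows AB, AC, AD is zero.
Rows: (-2, -3, -6), (0, -1, -4), (2, 3, 6).
Expanding along the first row: (-2)(6) − (-3)(8) + (-6)(2) = 0.
Zero determinant ⇒ coplanar.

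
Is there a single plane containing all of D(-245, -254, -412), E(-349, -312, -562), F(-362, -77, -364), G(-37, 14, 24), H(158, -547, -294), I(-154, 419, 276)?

Yes

The plane through D, E, F has normal n = DE × DF = (23766, 22542, -25194) and equation n·P = -1168410.
Checking the remaining points: n·G = -1168410, n·H = -1168410, n·I = -1168410.
All equal -1168410, so all 6 points lie in one plane.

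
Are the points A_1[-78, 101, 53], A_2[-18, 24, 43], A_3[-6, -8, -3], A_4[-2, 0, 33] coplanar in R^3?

No

With A_1 as base: A_1A_2 = (60, -77, -10), A_1A_3 = (72, -109, -56), A_1A_4 = (76, -101, -20).
A_1A_3 × A_1A_4 = (-3476, -2816, 1012).
A_1A_2 · (A_1A_3 × A_1A_4) = -1848.
Since -1848 ≠ 0, the four points are not coplanar.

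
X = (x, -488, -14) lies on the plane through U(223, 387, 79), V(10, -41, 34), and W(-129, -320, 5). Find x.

-212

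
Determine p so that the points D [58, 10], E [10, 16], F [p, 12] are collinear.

42

The three points are collinear iff det[DE; DF] = 0.
This determinant is linear in p: (-6)p + (252) = 0, so p = 42.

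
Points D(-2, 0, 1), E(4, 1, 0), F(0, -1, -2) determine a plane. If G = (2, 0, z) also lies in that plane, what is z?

-1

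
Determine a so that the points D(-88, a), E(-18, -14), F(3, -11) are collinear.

-24

Collinearity: (D − E) must be parallel to (F − E) = (21, 3).
Cross-multiplying the components: (a − (-14))·(21) = (-70)·(3).
Solving gives a = -24.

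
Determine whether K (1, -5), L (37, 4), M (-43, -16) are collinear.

Yes

KL = (36, 9), KM = (-44, -11).
Twice the signed area of △KLM is (36)(-11) − (9)(-44) = 0.
The triangle is degenerate (zero area), so the points are collinear.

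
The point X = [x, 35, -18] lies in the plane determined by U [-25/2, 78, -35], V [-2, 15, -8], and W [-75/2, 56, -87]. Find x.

The plane through U, V, W has equation 3870x − 129y − 1806z = 4773.
Substituting X: (3870)x + (27993) = 4773, so x = -6.

-6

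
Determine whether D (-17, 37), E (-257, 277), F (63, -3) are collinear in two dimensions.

DE = (-240, 240), DF = (80, -40).
det[DE; DF] = (-240)(-40) − (240)(80) = -9600.
The determinant is nonzero, so they are not collinear.

No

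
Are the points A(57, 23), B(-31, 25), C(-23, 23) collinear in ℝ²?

AB = (-88, 2), AC = (-80, 0).
det[AB; AC] = (-88)(0) − (2)(-80) = 160.
The determinant is nonzero, so they are not collinear.

No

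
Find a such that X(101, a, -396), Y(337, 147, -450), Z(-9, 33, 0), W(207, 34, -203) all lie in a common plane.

Coplanarity ⇔ det[XY; XZ; XW] = 0.
Expanding, this is linear in a: (-26962)a + (8007714) = 0.
So a = 297.

297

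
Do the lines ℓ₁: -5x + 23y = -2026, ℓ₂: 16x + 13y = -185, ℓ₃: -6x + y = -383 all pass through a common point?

Yes

Intersecting ℓ₁ and ℓ₂: solving the 2×2 system gives (x, y) = (51, -77).
Substitute into ℓ₃: (-6)(51) + (1)(-77) = -383.
This equals -383, so (51, -77) lies on all three lines and they are concurrent.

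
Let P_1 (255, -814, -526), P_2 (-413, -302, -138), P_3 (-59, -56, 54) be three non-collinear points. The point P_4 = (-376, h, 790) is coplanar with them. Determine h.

905

Coplanarity requires P_1P_2 · (P_1P_3 × P_1P_4) = 0.
P_1P_2 = (-668, 512, 388), P_1P_3 = (-314, 758, 580); the triple product is linear in h with coefficient 265608 and constant term -240375240.
Setting it to zero: h = 905.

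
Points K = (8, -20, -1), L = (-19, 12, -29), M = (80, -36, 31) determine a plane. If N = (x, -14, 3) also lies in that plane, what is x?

33

Coplanarity requires KL · (KM × KN) = 0.
KL = (-27, 32, -28), KM = (72, -16, 32); the triple product is linear in x with coefficient 576 and constant term -19008.
Setting it to zero: x = 33.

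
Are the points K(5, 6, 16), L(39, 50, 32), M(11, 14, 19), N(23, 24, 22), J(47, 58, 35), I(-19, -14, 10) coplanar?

No

The plane through K, L, M has normal n = KL × KM = (4, -6, 8) and equation n·P = 112.
Checking the remaining points: n·N = 124, n·J = 120, n·I = 88.
Since n·N = 124 ≠ 112, N is off the plane and the points are not all coplanar.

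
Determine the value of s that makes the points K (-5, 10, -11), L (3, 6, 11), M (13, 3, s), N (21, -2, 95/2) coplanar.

Coplanarity ⇔ det[KL; KM; KN] = 0.
Expanding, this is linear in s: (-8)s + (100) = 0.
So s = 25/2.

25/2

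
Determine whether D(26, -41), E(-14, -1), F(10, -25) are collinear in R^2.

Yes

DE = (-40, 40), DF = (-16, 16).
det[DE; DF] = (-40)(16) − (40)(-16) = 0.
The determinant is zero, so the points are collinear.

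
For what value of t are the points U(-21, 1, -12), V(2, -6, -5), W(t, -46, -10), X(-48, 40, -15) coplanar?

Normal to plane UVX: n = (-252, -120, 708); plane equation n·P = -3324.
Requiring n·W = -3324: (-252)t + (-1560) = -3324.
So t = 7.

7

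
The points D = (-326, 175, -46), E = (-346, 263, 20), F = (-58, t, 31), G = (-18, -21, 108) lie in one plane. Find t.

The points are coplanar iff DE · (DF × DG) = 0.
Expanding, this is linear in t: (-23408)t + (-1217216) = 0.
So t = -52.

-52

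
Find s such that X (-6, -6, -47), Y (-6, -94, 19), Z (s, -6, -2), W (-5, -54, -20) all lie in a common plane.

Normal to plane XYW: n = (792, 66, 88); plane equation n·P = -9284.
Requiring n·Z = -9284: (792)s + (-572) = -9284.
So s = -11.

-11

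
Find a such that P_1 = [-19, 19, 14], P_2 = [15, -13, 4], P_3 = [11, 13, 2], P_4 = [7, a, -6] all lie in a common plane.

Coplanarity ⇔ det[P_1P_2; P_1P_3; P_1P_4] = 0.
Expanding, this is linear in a: (108)a + (-8748) = 0.
So a = 81.

81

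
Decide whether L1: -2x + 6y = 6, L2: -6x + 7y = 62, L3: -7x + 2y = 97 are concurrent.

Intersecting L1 and L2: solving the 2×2 system gives (x, y) = (-15, -4).
Substitute into L3: (-7)(-15) + (2)(-4) = 97.
This equals 97, so (-15, -4) lies on all three lines and they are concurrent.

Yes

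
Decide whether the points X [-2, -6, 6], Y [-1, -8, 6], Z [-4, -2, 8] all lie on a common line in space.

XY = (1, -2, 0), XZ = (-2, 4, 2).
XY × XZ = (-4, -2, 0).
The cross product is nonzero, so the points do not lie on one line.

No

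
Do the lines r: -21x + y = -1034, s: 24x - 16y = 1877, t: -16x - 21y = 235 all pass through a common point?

No

Lines aᵢx + bᵢy = cᵢ with pairwise distinct directions are concurrent exactly when det[aᵢ bᵢ cᵢ] = 0.
Here the determinant is 1371.
Nonzero, so no common point exists.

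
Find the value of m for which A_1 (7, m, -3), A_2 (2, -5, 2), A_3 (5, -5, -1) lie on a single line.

-5

Collinearity requires A_1A_2 × A_1A_3 = 0; each component is linear in m.
The x-component gives (3)m + (15) = 0, so m = -5.
The remaining components then also vanish.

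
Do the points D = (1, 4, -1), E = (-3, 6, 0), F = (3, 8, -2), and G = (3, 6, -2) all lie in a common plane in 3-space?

A normal to the plane through D, E, F is n = DE × DF = (-6, -2, -20).
The plane has equation n·P = 6. For G: n·G = 10.
10 ≠ 6, so G is off the plane.

No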